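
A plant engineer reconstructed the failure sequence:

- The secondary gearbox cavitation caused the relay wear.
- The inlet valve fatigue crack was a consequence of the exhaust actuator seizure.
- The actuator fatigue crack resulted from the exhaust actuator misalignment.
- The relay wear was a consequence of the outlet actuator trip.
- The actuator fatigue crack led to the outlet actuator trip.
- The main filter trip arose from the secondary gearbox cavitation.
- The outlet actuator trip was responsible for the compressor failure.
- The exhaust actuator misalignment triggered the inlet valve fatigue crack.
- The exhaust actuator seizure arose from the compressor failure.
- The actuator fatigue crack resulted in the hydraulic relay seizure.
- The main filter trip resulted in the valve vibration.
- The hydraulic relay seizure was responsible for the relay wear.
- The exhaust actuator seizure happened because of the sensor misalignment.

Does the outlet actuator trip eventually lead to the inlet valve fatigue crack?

There is a causal chain: the outlet actuator trip → the compressor failure → the exhaust actuator seizure → the inlet valve fatigue crack.

Yes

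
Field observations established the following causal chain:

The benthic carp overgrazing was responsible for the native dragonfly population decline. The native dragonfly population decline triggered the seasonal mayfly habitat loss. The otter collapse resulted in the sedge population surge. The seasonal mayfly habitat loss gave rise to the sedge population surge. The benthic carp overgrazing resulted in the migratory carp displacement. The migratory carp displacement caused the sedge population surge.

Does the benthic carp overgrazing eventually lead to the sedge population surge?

Yes

There is a causal chain: the benthic carp overgrazing → the migratory carp displacement → the sedge population surge.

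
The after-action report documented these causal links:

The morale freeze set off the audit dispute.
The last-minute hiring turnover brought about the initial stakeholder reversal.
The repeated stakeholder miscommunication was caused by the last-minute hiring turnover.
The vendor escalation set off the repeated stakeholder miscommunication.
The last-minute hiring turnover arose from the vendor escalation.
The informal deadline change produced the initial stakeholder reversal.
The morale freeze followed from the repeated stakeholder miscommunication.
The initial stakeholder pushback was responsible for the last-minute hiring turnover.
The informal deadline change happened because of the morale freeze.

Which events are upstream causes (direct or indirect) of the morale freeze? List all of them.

the initial stakeholder pushback, the last-minute hiring turnover, the repeated stakeholder miscommunication, the vendor escalation

Immediate cause of the morale freeze: the repeated stakeholder miscommunication.
Further upstream: the vendor escalation, the last-minute hiring turnover, the initial stakeholder pushback.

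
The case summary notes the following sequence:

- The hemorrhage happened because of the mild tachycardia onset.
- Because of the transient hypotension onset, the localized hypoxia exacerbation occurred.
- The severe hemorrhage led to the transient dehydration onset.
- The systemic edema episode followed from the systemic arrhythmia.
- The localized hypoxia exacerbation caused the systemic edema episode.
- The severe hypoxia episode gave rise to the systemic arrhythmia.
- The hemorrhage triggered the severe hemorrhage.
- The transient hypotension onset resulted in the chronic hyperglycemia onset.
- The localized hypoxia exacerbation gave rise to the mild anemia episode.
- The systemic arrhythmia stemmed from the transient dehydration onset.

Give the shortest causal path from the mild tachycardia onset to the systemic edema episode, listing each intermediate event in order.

the mild tachycardia onset → the hemorrhage → the severe hemorrhage → the transient dehydration onset → the systemic arrhythmia → the systemic edema episode

the mild tachycardia onset → the hemorrhage
the hemorrhage → the severe hemorrhage
the severe hemorrhage → the transient dehydration onset
the transient dehydration onset → the systemic arrhythmia
the systemic arrhythmia → the systemic edema episode
Length: 5 steps.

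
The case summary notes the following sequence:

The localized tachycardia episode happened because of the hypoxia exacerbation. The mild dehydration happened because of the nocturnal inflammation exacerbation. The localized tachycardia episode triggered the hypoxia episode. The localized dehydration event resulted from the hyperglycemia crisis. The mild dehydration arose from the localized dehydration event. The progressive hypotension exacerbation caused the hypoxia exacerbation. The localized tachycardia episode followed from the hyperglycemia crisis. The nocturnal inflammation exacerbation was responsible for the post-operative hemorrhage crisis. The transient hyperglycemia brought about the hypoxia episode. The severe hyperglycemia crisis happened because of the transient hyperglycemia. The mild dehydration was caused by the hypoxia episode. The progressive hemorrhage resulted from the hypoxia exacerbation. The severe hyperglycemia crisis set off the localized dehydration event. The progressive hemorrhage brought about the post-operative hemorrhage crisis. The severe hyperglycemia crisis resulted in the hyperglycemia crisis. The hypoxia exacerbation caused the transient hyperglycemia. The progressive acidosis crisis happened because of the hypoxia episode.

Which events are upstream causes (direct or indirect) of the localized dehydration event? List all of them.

Immediate causes of the localized dehydration event: the severe hyperglycemia crisis, the hyperglycemia crisis.
Further upstream: the progressive hypotension exacerbation, the hypoxia exacerbation, the transient hyperglycemia.

the hyperglycemia crisis, the hypoxia exacerbation, the progressive hypotension exacerbation, the severe hyperglycemia crisis, the transient hyperglycemia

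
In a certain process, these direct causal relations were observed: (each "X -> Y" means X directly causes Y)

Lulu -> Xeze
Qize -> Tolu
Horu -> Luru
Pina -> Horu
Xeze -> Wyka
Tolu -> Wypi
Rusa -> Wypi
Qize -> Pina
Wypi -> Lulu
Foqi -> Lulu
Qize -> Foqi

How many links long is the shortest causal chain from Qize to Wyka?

Shortest chain: Qize → Foqi → Lulu → Xeze → Wyka.

4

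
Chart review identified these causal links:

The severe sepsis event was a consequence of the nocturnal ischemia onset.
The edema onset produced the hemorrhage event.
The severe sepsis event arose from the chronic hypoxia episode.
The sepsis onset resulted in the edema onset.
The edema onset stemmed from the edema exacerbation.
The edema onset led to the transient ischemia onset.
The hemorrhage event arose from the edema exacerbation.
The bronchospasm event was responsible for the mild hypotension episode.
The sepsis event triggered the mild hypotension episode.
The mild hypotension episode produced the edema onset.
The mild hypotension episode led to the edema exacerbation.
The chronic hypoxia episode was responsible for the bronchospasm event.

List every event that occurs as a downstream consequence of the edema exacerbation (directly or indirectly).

the edema onset, the hemorrhage event, the transient ischemia onset

Direct effects: the edema onset, the hemorrhage event.
2 steps out: the transient ischemia onset.
Not reachable from it: the sepsis event, the chronic hypoxia episode, the nocturnal ischemia onset, the bronchospasm event, the mild hypotension episode, the severe sepsis event, the sepsis onset.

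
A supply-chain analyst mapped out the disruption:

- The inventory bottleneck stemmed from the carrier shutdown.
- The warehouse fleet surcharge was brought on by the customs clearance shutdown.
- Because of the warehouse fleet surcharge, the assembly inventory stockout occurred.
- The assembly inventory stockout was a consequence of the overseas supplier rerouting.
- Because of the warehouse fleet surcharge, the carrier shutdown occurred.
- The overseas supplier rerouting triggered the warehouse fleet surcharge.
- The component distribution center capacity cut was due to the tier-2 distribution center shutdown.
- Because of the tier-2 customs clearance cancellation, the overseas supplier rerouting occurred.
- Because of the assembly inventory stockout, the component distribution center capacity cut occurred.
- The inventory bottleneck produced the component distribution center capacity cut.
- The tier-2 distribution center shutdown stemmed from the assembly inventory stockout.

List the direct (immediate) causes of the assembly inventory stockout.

the overseas supplier rerouting, the warehouse fleet surcharge

Upstream contributors include the tier-2 customs clearance cancellation, the customs clearance shutdown, but only the overseas supplier rerouting, the warehouse fleet surcharge feed directly into the assembly inventory stockout.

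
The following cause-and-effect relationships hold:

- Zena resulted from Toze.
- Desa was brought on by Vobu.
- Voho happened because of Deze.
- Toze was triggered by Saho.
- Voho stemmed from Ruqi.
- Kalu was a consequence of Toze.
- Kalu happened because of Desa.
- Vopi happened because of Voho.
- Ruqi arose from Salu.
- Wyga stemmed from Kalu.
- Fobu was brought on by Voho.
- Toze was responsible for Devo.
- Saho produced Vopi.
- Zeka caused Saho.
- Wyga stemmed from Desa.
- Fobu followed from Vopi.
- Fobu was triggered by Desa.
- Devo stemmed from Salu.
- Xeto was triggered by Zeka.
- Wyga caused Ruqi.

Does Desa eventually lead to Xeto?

No

Desa leads to Kalu, Wyga, Ruqi, Voho, Vopi, Fobu; Xeto is not among them.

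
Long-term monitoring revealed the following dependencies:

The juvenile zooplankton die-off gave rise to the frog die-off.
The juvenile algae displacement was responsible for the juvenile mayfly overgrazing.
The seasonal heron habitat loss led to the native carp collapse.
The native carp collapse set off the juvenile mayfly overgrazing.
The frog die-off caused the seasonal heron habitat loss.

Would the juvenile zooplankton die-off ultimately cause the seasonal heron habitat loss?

There is a causal chain: the juvenile zooplankton die-off → the frog die-off → the seasonal heron habitat loss.

Yes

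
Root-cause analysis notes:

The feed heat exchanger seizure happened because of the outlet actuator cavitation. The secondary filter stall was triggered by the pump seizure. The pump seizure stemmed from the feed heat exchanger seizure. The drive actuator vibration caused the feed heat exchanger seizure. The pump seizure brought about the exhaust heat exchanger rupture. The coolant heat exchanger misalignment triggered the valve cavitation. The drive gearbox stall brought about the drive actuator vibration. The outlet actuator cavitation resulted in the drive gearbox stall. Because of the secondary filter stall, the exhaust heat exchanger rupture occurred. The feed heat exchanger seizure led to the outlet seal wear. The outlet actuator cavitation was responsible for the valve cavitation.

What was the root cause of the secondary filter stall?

the outlet actuator cavitation

Tracing upstream from the secondary filter stall: the secondary filter stall ← the pump seizure ← the feed heat exchanger seizure ← the outlet actuator cavitation.
The outlet actuator cavitation has no stated cause, so it is the root.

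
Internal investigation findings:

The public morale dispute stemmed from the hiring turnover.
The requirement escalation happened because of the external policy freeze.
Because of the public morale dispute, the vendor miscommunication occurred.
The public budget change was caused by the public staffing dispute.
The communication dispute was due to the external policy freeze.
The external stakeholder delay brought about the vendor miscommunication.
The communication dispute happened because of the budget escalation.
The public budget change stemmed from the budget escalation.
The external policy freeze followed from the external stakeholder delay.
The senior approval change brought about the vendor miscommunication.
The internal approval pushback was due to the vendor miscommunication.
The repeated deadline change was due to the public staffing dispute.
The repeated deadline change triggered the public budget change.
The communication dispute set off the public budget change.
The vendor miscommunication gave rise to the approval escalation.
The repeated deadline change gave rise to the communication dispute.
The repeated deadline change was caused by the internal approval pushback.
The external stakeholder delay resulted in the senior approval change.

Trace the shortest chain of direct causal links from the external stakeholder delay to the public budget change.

the external stakeholder delay → the external policy freeze → the communication dispute → the public budget change

the external stakeholder delay → the external policy freeze
the external policy freeze → the communication dispute
the communication dispute → the public budget change
Length: 3 steps.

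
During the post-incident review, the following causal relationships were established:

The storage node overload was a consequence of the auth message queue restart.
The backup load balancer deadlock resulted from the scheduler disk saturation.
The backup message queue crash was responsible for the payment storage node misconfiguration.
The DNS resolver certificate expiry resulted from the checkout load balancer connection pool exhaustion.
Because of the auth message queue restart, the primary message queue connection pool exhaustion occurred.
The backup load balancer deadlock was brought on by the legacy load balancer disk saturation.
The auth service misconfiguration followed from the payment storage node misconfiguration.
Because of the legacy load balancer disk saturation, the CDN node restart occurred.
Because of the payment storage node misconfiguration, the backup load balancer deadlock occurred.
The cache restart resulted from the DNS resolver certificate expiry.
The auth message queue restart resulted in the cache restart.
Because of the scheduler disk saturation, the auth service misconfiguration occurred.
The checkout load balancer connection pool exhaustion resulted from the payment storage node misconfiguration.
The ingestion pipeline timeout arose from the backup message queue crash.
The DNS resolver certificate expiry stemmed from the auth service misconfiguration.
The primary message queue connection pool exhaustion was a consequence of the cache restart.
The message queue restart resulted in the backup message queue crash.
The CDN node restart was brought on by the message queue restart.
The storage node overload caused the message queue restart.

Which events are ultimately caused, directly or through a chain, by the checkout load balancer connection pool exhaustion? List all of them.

Direct effects: the DNS resolver certificate expiry.
2 steps out: the cache restart.
3 steps out: the primary message queue connection pool exhaustion.
Not reachable from it: the auth message queue restart, the legacy load balancer disk saturation, the storage node overload, the message queue restart, the backup message queue crash, the scheduler disk saturation, the payment storage node misconfiguration, the backup load balancer deadlock, the ingestion pipeline timeout, the CDN node restart, the auth service misconfiguration.

the DNS resolver certificate expiry, the cache restart, the primary message queue connection pool exhaustion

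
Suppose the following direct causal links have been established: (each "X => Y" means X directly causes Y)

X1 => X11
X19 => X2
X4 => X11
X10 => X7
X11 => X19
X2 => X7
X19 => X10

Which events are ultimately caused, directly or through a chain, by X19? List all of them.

X10, X2, X7

Direct effects: X2, X10.
2 steps out: X7.
Not reachable from it: X4, X11, X1.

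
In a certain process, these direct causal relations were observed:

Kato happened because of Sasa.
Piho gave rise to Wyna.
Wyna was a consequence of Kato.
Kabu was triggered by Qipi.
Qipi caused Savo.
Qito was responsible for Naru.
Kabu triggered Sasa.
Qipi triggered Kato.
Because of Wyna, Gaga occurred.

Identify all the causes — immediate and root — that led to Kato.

Kabu, Qipi, Sasa

Immediate causes of Kato: Qipi, Sasa.
Further upstream: Kabu.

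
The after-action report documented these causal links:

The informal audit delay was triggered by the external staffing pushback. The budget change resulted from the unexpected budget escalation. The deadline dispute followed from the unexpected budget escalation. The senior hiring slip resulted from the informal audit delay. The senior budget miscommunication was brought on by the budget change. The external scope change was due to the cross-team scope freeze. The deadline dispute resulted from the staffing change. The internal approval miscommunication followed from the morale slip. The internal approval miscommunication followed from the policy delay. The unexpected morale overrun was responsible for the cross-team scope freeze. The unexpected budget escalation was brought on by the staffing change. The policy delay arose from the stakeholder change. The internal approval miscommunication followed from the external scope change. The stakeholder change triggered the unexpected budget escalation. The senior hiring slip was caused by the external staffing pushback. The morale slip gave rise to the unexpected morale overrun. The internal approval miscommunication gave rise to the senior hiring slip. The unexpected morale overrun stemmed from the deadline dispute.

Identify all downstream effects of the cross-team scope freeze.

Direct effects: the external scope change.
2 steps out: the internal approval miscommunication.
3 steps out: the senior hiring slip.
Not reachable from it: the staffing change, the stakeholder change, the unexpected budget escalation, the budget change, the senior budget miscommunication, the deadline dispute, the morale slip, the unexpected morale overrun, the external staffing pushback, the policy delay, the informal audit delay.

the external scope change, the internal approval miscommunication, the senior hiring slip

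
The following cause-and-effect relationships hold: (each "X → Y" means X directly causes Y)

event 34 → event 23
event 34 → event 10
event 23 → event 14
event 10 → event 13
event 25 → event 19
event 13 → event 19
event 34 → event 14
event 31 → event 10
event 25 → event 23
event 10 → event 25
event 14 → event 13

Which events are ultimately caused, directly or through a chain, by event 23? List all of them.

Direct effects: event 14.
2 steps out: event 13.
3 steps out: event 19.
Not reachable from it: event 34, event 10, event 25, event 31.

event 13, event 14, event 19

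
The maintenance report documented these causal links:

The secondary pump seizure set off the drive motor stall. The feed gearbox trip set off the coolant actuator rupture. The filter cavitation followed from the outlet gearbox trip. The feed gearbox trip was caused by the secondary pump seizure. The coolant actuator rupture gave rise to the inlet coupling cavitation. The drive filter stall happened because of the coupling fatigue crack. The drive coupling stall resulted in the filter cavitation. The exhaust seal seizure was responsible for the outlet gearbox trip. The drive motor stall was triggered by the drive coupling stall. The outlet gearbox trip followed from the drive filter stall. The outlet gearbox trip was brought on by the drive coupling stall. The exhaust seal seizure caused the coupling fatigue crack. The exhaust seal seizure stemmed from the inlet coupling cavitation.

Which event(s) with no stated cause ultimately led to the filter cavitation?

the drive coupling stall, the secondary pump seizure

Tracing upstream from the filter cavitation: the filter cavitation ← the outlet gearbox trip ← the exhaust seal seizure ← the inlet coupling cavitation ← the coolant actuator rupture ← the feed gearbox trip ← the secondary pump seizure.
A separate upstream branch: the filter cavitation ← the drive coupling stall.
Each of those chain origins has no stated cause.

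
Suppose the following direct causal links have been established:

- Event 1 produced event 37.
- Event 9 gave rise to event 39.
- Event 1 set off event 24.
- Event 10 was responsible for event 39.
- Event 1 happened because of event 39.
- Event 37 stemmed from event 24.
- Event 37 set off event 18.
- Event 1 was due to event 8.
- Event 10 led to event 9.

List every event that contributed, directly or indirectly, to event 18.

Immediate cause of event 18: event 37.
Further upstream: event 10, event 9, event 39, event 1, event 24, event 8.

event 1, event 10, event 24, event 37, event 39, event 8, event 9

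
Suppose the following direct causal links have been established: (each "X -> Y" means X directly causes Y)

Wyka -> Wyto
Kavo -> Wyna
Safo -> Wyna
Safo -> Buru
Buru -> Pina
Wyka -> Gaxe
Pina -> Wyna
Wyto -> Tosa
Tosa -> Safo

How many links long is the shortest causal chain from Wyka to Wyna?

4

Shortest chain: Wyka → Wyto → Tosa → Safo → Wyna.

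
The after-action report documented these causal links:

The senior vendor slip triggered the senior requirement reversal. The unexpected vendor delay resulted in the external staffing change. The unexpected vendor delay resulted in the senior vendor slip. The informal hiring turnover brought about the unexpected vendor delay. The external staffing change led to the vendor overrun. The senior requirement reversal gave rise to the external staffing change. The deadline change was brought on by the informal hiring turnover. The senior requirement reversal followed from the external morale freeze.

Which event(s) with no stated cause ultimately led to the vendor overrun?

Tracing upstream from the vendor overrun: the vendor overrun ← the external staffing change ← the unexpected vendor delay ← the informal hiring turnover.
A separate upstream branch: the vendor overrun ← the external staffing change ← the senior requirement reversal ← the external morale freeze.
Each of those chain origins has no stated cause.

the external morale freeze, the informal hiring turnover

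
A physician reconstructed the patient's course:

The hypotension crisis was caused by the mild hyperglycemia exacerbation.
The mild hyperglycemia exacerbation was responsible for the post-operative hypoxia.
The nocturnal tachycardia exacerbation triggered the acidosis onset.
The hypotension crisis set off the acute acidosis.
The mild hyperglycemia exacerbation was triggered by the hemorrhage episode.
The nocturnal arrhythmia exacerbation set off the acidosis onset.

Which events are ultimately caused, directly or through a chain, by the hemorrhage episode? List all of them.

Direct effects: the mild hyperglycemia exacerbation.
2 steps out: the post-operative hypoxia, the hypotension crisis.
3 steps out: the acute acidosis.
Not reachable from it: the nocturnal tachycardia exacerbation, the nocturnal arrhythmia exacerbation, the acidosis onset.

the acute acidosis, the hypotension crisis, the mild hyperglycemia exacerbation, the post-operative hypoxia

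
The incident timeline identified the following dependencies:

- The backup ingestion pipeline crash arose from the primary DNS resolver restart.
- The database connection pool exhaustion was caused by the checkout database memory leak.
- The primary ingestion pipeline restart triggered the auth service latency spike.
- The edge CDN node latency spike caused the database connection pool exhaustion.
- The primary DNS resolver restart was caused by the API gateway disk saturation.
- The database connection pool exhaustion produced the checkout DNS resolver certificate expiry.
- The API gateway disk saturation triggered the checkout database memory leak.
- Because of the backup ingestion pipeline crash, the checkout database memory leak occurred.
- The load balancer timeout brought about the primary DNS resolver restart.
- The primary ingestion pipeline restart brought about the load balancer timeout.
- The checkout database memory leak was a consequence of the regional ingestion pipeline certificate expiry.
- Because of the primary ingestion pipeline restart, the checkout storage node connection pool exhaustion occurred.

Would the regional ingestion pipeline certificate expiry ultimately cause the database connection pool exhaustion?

There is a causal chain: the regional ingestion pipeline certificate expiry → the checkout database memory leak → the database connection pool exhaustion.

Yes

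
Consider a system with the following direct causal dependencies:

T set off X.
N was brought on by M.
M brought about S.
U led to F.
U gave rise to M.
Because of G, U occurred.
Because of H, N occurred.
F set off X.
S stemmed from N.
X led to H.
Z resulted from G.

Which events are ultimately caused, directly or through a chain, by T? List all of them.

Direct effects: X.
2 steps out: H.
3 steps out: N.
4 steps out: S.
Not reachable from it: G, U, F, Z, M.

H, N, S, X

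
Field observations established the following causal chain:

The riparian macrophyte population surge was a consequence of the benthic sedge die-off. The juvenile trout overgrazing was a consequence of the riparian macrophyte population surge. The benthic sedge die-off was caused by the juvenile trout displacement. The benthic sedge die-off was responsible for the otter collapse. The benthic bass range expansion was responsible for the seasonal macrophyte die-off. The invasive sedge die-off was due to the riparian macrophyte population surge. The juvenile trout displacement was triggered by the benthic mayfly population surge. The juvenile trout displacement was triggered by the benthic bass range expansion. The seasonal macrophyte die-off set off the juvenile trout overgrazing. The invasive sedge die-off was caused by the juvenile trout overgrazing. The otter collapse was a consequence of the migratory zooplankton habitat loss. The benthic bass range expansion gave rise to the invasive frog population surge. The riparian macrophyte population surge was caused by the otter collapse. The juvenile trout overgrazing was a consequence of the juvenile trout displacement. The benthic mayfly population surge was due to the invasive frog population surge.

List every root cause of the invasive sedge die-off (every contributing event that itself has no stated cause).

Tracing upstream from the invasive sedge die-off: the invasive sedge die-off ← the juvenile trout overgrazing ← the seasonal macrophyte die-off ← the benthic bass range expansion.
A separate upstream branch: the invasive sedge die-off ← the riparian macrophyte population surge ← the otter collapse ← the migratory zooplankton habitat loss.
Each of those chain origins has no stated cause.

the benthic bass range expansion, the migratory zooplankton habitat loss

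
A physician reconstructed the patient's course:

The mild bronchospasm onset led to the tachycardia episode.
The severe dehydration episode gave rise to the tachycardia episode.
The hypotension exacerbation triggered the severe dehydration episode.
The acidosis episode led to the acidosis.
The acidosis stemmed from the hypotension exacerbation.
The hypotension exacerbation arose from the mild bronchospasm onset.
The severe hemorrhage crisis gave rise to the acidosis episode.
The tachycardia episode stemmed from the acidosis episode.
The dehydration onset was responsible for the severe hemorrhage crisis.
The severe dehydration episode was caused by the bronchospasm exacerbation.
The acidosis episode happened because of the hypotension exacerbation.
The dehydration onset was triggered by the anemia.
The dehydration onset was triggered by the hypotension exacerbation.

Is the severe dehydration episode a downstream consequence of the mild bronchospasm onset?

There is a causal chain: the mild bronchospasm onset → the hypotension exacerbation → the severe dehydration episode.

Yes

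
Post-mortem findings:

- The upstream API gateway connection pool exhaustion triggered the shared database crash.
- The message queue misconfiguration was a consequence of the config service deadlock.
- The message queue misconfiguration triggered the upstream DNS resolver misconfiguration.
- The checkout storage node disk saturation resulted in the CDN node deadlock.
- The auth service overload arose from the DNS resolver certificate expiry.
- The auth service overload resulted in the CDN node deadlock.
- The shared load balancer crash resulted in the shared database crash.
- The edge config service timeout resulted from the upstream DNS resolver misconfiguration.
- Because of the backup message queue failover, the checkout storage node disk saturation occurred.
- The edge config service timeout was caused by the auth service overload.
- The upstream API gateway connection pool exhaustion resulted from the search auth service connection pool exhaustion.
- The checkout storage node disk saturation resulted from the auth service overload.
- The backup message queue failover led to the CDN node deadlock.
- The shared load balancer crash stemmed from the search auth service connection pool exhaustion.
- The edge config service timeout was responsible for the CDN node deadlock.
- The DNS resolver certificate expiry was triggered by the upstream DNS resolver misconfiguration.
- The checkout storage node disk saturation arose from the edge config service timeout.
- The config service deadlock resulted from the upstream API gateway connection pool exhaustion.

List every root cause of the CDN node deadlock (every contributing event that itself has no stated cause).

the backup message queue failover, the search auth service connection pool exhaustion

Tracing upstream from the CDN node deadlock: the CDN node deadlock ← the edge config service timeout ← the upstream DNS resolver misconfiguration ← the message queue misconfiguration ← the config service deadlock ← the upstream API gateway connection pool exhaustion ← the search auth service connection pool exhaustion.
A separate upstream branch: the CDN node deadlock ← the backup message queue failover.
Each of those chain origins has no stated cause.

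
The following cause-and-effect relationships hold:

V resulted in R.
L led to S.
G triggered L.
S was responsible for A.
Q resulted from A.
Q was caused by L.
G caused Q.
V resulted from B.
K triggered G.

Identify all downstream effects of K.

A, G, L, Q, S

Direct effects: G.
2 steps out: L, Q.
3 steps out: S.
4 steps out: A.
Not reachable from it: B, V, R.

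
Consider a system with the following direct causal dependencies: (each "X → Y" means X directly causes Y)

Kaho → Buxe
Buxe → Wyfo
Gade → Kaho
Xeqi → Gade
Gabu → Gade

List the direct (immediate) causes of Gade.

Gabu, Xeqi → Gade with nothing further upstream stated.

Gabu, Xeqi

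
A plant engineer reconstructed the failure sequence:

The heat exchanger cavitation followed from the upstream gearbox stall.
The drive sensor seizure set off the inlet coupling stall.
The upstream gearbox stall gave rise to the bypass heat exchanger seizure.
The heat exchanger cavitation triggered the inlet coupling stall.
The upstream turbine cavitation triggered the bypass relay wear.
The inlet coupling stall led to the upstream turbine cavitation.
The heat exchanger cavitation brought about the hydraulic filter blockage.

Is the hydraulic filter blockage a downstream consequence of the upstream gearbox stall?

Yes

There is a causal chain: the upstream gearbox stall → the heat exchanger cavitation → the hydraulic filter blockage.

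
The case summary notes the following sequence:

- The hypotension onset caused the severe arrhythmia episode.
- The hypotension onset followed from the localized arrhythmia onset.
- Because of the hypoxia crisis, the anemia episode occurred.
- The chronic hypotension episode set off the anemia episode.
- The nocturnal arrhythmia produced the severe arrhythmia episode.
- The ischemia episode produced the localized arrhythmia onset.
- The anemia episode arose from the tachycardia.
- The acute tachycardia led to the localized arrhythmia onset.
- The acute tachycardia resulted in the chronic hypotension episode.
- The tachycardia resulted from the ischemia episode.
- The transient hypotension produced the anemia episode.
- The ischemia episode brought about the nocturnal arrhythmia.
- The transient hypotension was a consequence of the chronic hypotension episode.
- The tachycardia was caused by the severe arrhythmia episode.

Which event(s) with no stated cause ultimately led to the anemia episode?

Tracing upstream from the anemia episode: the anemia episode ← the tachycardia ← the ischemia episode.
A separate upstream branch: the anemia episode ← the chronic hypotension episode ← the acute tachycardia.
A separate upstream branch: the anemia episode ← the hypoxia crisis.
Each of those chain origins has no stated cause.

the acute tachycardia, the hypoxia crisis, the ischemia episode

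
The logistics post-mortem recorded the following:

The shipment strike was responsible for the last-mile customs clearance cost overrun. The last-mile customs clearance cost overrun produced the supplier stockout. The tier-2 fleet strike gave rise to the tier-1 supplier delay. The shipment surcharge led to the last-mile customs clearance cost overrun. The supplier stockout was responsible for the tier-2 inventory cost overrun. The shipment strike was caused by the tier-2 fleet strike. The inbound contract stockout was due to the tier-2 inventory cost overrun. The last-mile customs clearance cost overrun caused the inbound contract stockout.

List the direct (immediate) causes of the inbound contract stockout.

the last-mile customs clearance cost overrun, the tier-2 inventory cost overrun

Upstream contributors include the tier-2 fleet strike, the shipment strike, the supplier stockout, the shipment surcharge, but only the last-mile customs clearance cost overrun, the tier-2 inventory cost overrun feed directly into the inbound contract stockout.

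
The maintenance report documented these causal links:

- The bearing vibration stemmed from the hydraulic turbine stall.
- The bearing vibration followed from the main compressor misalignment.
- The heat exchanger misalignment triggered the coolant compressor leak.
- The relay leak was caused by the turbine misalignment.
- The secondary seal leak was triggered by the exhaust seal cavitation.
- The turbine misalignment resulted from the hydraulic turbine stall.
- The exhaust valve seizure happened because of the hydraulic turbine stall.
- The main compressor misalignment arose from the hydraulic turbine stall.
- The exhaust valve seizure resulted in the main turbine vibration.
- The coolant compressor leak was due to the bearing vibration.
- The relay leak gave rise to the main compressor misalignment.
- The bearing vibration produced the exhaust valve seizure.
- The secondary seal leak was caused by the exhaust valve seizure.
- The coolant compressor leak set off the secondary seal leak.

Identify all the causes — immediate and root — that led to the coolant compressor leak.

Immediate causes of the coolant compressor leak: the heat exchanger misalignment, the bearing vibration.
Further upstream: the hydraulic turbine stall, the turbine misalignment, the relay leak, the main compressor misalignment.

the bearing vibration, the heat exchanger misalignment, the hydraulic turbine stall, the main compressor misalignment, the relay leak, the turbine misalignment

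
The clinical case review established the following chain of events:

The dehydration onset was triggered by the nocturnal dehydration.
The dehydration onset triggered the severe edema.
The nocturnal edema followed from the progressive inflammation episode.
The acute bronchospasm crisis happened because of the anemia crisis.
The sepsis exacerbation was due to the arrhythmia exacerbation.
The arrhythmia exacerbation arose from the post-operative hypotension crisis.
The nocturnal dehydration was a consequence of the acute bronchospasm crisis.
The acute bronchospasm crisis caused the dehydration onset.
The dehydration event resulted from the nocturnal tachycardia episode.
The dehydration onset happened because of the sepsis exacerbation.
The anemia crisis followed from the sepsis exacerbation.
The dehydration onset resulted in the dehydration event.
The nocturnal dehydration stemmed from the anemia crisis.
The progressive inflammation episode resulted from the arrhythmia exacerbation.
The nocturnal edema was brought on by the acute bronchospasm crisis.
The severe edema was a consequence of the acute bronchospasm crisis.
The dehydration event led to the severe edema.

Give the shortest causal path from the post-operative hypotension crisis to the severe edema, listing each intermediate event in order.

the post-operative hypotension crisis → the arrhythmia exacerbation
the arrhythmia exacerbation → the sepsis exacerbation
the sepsis exacerbation → the dehydration onset
the dehydration onset → the severe edema
Length: 4 steps.

the post-operative hypotension crisis → the arrhythmia exacerbation → the sepsis exacerbation → the dehydration onset → the severe edema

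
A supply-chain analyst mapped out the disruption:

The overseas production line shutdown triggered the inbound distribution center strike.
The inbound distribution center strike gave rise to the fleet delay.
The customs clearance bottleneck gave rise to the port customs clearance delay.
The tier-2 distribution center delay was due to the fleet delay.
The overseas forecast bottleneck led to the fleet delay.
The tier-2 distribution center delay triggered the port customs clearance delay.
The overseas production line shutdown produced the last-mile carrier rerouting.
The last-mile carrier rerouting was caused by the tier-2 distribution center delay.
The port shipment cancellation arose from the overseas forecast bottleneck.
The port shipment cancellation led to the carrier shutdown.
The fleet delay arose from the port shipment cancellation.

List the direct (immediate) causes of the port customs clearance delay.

the customs clearance bottleneck, the tier-2 distribution center delay

Upstream contributors include the overseas forecast bottleneck, the port shipment cancellation, the overseas production line shutdown, the inbound distribution center strike, the fleet delay, but only the customs clearance bottleneck, the tier-2 distribution center delay feed directly into the port customs clearance delay.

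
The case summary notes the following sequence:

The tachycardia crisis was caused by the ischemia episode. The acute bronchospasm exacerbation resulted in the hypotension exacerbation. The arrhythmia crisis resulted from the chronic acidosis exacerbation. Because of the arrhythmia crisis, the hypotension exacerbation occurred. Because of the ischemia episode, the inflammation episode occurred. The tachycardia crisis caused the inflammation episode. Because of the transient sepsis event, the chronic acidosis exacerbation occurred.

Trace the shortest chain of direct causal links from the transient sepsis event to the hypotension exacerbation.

the transient sepsis event → the chronic acidosis exacerbation → the arrhythmia crisis → the hypotension exacerbation

the transient sepsis event → the chronic acidosis exacerbation
the chronic acidosis exacerbation → the arrhythmia crisis
the arrhythmia crisis → the hypotension exacerbation
Length: 3 steps.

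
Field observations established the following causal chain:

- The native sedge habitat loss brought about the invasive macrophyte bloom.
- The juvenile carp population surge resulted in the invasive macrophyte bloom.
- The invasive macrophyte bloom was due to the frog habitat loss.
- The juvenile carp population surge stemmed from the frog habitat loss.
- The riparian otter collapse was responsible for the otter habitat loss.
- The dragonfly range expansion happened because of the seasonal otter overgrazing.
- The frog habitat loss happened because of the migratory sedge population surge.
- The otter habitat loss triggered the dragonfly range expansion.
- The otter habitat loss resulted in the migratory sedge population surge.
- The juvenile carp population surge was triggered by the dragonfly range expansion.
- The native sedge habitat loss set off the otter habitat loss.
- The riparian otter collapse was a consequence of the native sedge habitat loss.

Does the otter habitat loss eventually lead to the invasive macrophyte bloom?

Yes

There is a causal chain: the otter habitat loss → the migratory sedge population surge → the frog habitat loss → the invasive macrophyte bloom.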